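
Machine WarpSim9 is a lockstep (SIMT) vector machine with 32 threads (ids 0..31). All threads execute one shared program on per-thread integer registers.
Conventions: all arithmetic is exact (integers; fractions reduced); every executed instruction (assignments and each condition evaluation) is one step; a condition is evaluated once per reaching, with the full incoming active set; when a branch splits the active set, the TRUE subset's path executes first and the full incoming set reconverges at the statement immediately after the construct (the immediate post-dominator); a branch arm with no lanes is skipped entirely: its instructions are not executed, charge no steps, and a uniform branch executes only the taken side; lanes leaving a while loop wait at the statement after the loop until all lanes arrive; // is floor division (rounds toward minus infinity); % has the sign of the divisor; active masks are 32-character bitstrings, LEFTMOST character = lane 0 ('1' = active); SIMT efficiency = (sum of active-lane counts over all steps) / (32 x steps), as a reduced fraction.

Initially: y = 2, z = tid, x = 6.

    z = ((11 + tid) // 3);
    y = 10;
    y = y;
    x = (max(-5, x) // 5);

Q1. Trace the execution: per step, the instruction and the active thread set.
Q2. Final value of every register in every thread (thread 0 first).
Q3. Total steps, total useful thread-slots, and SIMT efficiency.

step 0: z <- ((11 + tid) // 3)       11111111111111111111111111111111
step 1: y <- 10                      11111111111111111111111111111111
step 2: y <- y                       11111111111111111111111111111111
step 3: x <- (max(-5, x) // 5)       11111111111111111111111111111111

Answer: 4 steps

y: 10,10,10,10,10,10,10,10,10,10,10,10,10,10,10,10,10,10,10,10,10,10,10,10,10,10,10,10,10,10,10,10
z: 3,4,4,4,5,5,5,6,6,6,7,7,7,8,8,8,9,9,9,10,10,10,11,11,11,12,12,12,13,13,13,14
x: 1,1,1,1,1,1,1,1,1,1,1,1,1,1,1,1,1,1,1,1,1,1,1,1,1,1,1,1,1,1,1,1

steps = 4; useful = 128; efficiency = 128/128 = 1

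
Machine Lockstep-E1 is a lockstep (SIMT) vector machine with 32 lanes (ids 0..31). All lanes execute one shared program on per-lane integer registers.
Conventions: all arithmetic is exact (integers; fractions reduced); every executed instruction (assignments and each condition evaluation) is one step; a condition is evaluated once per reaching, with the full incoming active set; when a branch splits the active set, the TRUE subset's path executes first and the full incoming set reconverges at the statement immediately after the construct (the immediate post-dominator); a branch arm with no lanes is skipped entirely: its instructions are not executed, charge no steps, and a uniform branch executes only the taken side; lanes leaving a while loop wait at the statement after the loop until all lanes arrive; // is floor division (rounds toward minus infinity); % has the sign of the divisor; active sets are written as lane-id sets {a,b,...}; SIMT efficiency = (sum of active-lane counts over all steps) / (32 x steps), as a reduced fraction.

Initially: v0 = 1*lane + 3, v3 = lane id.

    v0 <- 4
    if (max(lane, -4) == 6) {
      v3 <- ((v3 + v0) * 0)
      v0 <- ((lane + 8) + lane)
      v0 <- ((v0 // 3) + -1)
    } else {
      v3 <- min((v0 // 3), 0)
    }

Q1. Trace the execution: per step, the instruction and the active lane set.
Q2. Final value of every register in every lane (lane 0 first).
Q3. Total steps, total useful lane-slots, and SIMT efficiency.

step 0: v0 <- 4                      {0,1,2,3,4,5,6,7,8,9,10,11,12,13,14,15,16,17,18,19,20,21,22,23,24,25,26,27,28,29,30,31}
step 1: eval (max(lane, -4) == 6)    {0,1,2,3,4,5,6,7,8,9,10,11,12,13,14,15,16,17,18,19,20,21,22,23,24,25,26,27,28,29,30,31}
step 2: v3 <- ((v3 + v0) * 0)        {6}
step 3: v0 <- ((lane + 8) + lane)    {6}
step 4: v0 <- ((v0 // 3) + -1)       {6}
step 5: v3 <- min((v0 // 3), 0)      {0,1,2,3,4,5,7,8,9,10,11,12,13,14,15,16,17,18,19,20,21,22,23,24,25,26,27,28,29,30,31}

Answer: 6 steps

v0: 4,4,4,4,4,4,5,4,4,4,4,4,4,4,4,4,4,4,4,4,4,4,4,4,4,4,4,4,4,4,4,4
v3: 0,0,0,0,0,0,0,0,0,0,0,0,0,0,0,0,0,0,0,0,0,0,0,0,0,0,0,0,0,0,0,0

steps = 6; useful = 98; efficiency = 98/192 = 49/96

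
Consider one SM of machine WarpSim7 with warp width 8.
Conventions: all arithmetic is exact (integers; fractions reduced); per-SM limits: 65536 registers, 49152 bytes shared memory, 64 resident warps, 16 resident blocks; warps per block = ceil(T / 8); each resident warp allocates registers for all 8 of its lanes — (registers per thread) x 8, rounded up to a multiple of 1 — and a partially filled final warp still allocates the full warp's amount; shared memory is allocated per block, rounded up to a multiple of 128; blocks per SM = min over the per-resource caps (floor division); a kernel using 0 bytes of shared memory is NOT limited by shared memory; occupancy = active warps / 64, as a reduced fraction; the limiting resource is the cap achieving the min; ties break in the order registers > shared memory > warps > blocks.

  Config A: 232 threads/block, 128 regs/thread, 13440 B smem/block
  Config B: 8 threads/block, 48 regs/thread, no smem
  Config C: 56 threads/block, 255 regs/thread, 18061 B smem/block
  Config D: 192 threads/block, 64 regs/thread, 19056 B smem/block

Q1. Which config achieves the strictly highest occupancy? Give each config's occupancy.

occupancies: A 29/32, B 1/4, C 7/32, D 3/4

Answer: A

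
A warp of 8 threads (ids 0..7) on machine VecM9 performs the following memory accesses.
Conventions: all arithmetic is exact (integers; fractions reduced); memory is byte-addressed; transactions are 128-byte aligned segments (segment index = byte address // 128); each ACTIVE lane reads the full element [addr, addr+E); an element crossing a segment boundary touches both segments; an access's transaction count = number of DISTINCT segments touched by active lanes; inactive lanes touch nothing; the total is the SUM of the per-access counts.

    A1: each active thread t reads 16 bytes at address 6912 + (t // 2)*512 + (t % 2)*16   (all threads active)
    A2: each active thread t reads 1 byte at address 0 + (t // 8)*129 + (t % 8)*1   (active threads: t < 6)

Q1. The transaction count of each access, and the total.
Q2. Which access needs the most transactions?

A1: 4 transactions
A2: 1 transaction

Answer: 4,1; total 5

Answer: A1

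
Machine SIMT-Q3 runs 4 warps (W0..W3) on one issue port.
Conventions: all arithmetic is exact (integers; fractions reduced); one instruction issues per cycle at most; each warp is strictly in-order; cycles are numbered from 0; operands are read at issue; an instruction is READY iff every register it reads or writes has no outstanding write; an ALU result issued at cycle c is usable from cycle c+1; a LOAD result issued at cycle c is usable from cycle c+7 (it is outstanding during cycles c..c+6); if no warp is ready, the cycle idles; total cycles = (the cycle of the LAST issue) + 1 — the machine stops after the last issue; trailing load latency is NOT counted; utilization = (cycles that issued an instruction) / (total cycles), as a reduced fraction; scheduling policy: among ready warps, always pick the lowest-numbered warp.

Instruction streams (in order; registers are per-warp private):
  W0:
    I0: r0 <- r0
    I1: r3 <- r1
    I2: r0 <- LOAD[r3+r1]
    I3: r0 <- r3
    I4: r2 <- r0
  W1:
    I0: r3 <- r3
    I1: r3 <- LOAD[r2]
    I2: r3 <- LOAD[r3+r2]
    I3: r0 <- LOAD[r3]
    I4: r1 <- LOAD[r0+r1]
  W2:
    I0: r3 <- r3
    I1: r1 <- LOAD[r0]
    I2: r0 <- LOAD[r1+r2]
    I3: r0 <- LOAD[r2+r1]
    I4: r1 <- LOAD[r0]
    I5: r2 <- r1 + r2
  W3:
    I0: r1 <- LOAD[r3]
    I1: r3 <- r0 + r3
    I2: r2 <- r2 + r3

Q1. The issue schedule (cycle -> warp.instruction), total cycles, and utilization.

cycle 0: W0.I0
cycle 1: W0.I1
cycle 2: W0.I2
cycle 3: W1.I0
cycle 4: W1.I1
cycle 5: W2.I0
cycle 6: W2.I1
cycle 7: W3.I0
cycle 8: W3.I1
cycle 9: W0.I3
cycle 10: W0.I4
cycle 11: W1.I2
cycle 12: W3.I2
cycle 13: W2.I2
cycle 14: idle
cycle 15: idle
cycle 16: idle
cycle 17: idle
cycle 18: W1.I3
cycle 19: idle
cycle 20: W2.I3
cycle 21: idle
cycle 22: idle
cycle 23: idle
cycle 24: idle
cycle 25: W1.I4
cycle 26: idle
cycle 27: W2.I4
cycle 28: idle
cycle 29: idle
cycle 30: idle
cycle 31: idle
cycle 32: idle
cycle 33: idle
cycle 34: W2.I5

Answer: 35 cycles, utilization 19/35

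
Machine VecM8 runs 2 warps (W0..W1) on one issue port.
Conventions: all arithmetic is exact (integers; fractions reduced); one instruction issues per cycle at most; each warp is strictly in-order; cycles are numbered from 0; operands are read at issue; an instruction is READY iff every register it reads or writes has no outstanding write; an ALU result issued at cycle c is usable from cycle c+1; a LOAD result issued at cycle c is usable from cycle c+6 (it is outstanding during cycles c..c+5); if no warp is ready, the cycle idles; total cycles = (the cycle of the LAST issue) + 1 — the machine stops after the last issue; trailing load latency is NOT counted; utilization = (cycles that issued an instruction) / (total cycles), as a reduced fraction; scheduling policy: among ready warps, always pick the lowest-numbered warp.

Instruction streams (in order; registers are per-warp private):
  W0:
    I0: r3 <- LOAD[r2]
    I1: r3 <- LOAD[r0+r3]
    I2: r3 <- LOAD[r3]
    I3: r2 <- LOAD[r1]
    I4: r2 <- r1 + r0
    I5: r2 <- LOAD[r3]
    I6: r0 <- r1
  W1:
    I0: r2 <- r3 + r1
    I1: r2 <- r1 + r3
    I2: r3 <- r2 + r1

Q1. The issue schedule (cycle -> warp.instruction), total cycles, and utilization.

cycle 0: W0.I0
cycle 1: W1.I0
cycle 2: W1.I1
cycle 3: W1.I2
cycle 4: idle
cycle 5: idle
cycle 6: W0.I1
cycle 7: idle
cycle 8: idle
cycle 9: idle
cycle 10: idle
cycle 11: idle
cycle 12: W0.I2
cycle 13: W0.I3
cycle 14: idle
cycle 15: idle
cycle 16: idle
cycle 17: idle
cycle 18: idle
cycle 19: W0.I4
cycle 20: W0.I5
cycle 21: W0.I6

Answer: 22 cycles, utilization 5/11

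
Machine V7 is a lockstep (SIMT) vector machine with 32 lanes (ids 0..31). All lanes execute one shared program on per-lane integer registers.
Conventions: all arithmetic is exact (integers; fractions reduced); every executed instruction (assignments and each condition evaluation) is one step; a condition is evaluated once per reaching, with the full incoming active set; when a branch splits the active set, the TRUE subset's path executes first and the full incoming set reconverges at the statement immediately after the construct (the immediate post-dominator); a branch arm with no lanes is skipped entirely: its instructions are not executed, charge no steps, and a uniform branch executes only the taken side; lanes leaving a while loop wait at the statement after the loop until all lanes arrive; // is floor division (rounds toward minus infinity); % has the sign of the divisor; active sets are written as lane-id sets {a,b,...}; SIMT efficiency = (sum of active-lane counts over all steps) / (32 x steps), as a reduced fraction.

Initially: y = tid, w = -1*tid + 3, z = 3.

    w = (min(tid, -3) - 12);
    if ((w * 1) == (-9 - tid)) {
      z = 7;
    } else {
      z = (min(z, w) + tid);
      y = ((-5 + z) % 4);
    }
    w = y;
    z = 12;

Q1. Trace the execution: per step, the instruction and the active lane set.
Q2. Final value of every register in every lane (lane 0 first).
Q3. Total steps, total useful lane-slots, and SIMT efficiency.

step 0: w <- (min(tid, -3) - 12)     {0,1,2,3,4,5,6,7,8,9,10,11,12,13,14,15,16,17,18,19,20,21,22,23,24,25,26,27,28,29,30,31}
step 1: eval ((w * 1) == (-9 - tid)) {0,1,2,3,4,5,6,7,8,9,10,11,12,13,14,15,16,17,18,19,20,21,22,23,24,25,26,27,28,29,30,31}
step 2: z <- 7                       {6}
step 3: z <- (min(z, w) + tid)       {0,1,2,3,4,5,7,8,9,10,11,12,13,14,15,16,17,18,19,20,21,22,23,24,25,26,27,28,29,30,31}
step 4: y <- ((-5 + z) % 4)          {0,1,2,3,4,5,7,8,9,10,11,12,13,14,15,16,17,18,19,20,21,22,23,24,25,26,27,28,29,30,31}
step 5: w <- y                       {0,1,2,3,4,5,6,7,8,9,10,11,12,13,14,15,16,17,18,19,20,21,22,23,24,25,26,27,28,29,30,31}
step 6: z <- 12                      {0,1,2,3,4,5,6,7,8,9,10,11,12,13,14,15,16,17,18,19,20,21,22,23,24,25,26,27,28,29,30,31}

Answer: 7 steps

y: 0,1,2,3,0,1,6,3,0,1,2,3,0,1,2,3,0,1,2,3,0,1,2,3,0,1,2,3,0,1,2,3
w: 0,1,2,3,0,1,6,3,0,1,2,3,0,1,2,3,0,1,2,3,0,1,2,3,0,1,2,3,0,1,2,3
z: 12,12,12,12,12,12,12,12,12,12,12,12,12,12,12,12,12,12,12,12,12,12,12,12,12,12,12,12,12,12,12,12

steps = 7; useful = 191; efficiency = 191/224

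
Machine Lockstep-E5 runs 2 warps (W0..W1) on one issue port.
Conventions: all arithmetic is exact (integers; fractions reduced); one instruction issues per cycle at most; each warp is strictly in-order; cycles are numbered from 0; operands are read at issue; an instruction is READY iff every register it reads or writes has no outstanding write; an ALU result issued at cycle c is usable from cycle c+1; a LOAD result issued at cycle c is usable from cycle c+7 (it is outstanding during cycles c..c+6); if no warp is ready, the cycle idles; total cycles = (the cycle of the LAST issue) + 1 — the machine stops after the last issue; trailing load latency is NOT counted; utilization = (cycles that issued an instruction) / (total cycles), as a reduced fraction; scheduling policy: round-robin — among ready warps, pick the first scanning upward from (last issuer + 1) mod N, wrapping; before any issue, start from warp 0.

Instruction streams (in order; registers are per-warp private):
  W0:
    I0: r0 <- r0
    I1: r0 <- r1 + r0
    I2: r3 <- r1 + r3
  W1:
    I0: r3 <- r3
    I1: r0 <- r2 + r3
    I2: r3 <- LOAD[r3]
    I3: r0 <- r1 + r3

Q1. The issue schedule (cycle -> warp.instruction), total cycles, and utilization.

cycle 0: W0.I0
cycle 1: W1.I0
cycle 2: W0.I1
cycle 3: W1.I1
cycle 4: W0.I2
cycle 5: W1.I2
cycle 6: idle
cycle 7: idle
cycle 8: idle
cycle 9: idle
cycle 10: idle
cycle 11: idle
cycle 12: W1.I3

Answer: 13 cycles, utilization 7/13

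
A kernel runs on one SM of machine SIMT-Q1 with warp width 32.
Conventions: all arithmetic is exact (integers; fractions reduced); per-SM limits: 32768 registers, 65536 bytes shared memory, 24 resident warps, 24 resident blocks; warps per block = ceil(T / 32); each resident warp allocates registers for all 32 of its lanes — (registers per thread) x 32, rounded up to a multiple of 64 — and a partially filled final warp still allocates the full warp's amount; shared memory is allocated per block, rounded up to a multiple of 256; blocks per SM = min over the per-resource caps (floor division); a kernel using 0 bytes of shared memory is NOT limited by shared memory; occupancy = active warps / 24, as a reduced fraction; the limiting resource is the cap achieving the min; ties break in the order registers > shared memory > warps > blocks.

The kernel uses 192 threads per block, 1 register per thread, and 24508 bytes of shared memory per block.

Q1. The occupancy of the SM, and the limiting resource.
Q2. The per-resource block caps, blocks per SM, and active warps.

Answer: occupancy 1/2, limited by shared memory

registers: 85 blocks
shared memory: 2 blocks
warps: 4 blocks
blocks: 24 blocks

Answer: 2 blocks, 12 active warps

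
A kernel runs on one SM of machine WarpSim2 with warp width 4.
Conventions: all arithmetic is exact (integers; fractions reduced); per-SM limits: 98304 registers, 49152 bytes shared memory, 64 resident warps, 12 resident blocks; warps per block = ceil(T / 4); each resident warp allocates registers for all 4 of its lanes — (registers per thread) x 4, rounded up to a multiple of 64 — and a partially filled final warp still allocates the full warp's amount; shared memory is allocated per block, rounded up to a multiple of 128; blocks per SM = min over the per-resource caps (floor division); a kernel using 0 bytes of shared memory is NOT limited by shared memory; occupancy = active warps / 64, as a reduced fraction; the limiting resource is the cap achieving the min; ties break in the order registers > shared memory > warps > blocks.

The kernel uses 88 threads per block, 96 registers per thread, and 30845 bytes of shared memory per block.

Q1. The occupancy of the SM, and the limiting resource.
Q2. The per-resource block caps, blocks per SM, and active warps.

Answer: occupancy 11/32, limited by shared memory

registers: 11 blocks
shared memory: 1 block
warps: 2 blocks
blocks: 12 blocks

Answer: 1 block, 22 active warps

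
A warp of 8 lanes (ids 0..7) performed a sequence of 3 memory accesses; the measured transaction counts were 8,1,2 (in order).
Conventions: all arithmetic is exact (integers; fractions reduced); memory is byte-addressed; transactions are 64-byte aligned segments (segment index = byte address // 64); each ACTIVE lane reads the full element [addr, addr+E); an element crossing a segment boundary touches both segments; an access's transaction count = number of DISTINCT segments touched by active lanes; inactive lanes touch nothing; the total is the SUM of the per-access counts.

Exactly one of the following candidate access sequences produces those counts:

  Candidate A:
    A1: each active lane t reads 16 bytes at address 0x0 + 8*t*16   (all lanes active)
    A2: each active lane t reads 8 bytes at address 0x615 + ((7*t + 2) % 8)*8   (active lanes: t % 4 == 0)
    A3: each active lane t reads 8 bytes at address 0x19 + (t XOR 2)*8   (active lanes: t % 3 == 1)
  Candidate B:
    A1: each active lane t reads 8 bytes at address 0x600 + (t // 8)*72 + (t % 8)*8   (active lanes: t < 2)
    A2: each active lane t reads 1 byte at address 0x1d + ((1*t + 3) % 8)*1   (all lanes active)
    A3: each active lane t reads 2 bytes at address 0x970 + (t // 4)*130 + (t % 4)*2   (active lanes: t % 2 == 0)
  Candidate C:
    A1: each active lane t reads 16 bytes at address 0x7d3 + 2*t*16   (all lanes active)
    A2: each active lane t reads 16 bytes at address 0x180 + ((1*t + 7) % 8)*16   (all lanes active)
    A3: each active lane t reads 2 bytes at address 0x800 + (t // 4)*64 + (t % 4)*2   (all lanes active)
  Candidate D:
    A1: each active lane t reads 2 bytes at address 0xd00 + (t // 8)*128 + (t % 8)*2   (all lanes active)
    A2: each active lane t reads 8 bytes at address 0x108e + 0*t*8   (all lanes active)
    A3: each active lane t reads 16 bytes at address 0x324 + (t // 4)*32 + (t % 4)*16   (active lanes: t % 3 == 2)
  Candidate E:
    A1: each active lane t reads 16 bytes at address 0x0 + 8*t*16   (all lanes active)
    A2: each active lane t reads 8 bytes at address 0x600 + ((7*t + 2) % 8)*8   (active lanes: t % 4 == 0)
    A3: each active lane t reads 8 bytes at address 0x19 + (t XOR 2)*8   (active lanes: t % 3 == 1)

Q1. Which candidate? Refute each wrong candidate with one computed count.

A: A2 gives 2 transactions, not 1
B: A1 gives 1 transaction, not 8
C: A1 gives 5 transactions, not 8
D: A1 gives 1 transaction, not 8
E: all counts match (8,1,2)

Answer: E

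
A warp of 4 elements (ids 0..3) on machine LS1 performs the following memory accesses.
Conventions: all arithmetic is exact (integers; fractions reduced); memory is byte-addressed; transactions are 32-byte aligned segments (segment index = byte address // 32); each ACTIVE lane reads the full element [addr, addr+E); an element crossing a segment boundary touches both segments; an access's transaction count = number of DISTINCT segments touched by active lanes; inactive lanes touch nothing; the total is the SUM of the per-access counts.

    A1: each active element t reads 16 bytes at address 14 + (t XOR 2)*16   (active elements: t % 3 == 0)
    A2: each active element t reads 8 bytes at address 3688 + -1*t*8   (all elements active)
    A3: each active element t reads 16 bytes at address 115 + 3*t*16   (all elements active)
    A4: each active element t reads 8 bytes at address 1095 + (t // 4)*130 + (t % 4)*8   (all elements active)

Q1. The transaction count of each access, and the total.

A1: 2 transactions
A2: 2 transactions
A3: 6 transactions
A4: 2 transactions

Answer: 2,2,6,2; total 12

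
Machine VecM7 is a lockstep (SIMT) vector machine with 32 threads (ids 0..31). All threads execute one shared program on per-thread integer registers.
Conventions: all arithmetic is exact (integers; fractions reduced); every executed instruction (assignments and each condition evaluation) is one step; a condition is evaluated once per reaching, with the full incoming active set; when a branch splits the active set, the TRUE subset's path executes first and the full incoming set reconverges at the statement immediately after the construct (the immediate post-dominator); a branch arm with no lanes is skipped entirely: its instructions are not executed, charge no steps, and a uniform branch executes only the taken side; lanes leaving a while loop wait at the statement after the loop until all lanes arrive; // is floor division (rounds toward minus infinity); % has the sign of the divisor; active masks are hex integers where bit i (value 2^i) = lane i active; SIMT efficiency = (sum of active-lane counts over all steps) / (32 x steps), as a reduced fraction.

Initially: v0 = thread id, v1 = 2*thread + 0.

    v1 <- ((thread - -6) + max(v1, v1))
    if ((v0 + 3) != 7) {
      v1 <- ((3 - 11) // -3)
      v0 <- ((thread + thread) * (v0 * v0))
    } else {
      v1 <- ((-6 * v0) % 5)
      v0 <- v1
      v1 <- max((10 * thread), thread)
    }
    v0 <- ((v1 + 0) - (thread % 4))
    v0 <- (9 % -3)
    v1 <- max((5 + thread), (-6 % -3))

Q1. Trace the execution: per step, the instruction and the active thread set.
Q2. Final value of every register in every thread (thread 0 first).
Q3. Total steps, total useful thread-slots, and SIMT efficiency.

step 0: v1 <- ((thread - -6) + max(v1, v1)) 0xffffffff
step 1: eval ((v0 + 3) != 7)         0xffffffff
step 2: v1 <- ((3 - 11) // -3)       0xffffffef
step 3: v0 <- ((thread + thread) * (v0 * v0)) 0xffffffef
step 4: v1 <- ((-6 * v0) % 5)        0x00000010
step 5: v0 <- v1                     0x00000010
step 6: v1 <- max((10 * thread), thread) 0x00000010
step 7: v0 <- ((v1 + 0) - (thread % 4)) 0xffffffff
step 8: v0 <- (9 % -3)               0xffffffff
step 9: v1 <- max((5 + thread), (-6 % -3)) 0xffffffff

Answer: 10 steps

v0: 0,0,0,0,0,0,0,0,0,0,0,0,0,0,0,0,0,0,0,0,0,0,0,0,0,0,0,0,0,0,0,0
v1: 5,6,7,8,9,10,11,12,13,14,15,16,17,18,19,20,21,22,23,24,25,26,27,28,29,30,31,32,33,34,35,36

steps = 10; useful = 225; efficiency = 225/320 = 45/64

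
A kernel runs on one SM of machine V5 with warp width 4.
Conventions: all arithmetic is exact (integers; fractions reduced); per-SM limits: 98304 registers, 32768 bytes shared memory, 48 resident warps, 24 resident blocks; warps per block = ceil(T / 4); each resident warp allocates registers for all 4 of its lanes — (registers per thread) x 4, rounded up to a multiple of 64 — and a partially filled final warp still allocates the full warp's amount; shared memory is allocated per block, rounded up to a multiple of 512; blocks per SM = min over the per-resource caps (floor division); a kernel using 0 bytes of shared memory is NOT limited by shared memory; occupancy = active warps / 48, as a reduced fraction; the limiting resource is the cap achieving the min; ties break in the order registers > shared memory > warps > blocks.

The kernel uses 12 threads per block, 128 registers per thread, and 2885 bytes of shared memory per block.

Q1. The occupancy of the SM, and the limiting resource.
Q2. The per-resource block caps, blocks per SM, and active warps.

Answer: occupancy 5/8, limited by shared memory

registers: 64 blocks
shared memory: 10 blocks
warps: 16 blocks
blocks: 24 blocks

Answer: 10 blocks, 30 active warps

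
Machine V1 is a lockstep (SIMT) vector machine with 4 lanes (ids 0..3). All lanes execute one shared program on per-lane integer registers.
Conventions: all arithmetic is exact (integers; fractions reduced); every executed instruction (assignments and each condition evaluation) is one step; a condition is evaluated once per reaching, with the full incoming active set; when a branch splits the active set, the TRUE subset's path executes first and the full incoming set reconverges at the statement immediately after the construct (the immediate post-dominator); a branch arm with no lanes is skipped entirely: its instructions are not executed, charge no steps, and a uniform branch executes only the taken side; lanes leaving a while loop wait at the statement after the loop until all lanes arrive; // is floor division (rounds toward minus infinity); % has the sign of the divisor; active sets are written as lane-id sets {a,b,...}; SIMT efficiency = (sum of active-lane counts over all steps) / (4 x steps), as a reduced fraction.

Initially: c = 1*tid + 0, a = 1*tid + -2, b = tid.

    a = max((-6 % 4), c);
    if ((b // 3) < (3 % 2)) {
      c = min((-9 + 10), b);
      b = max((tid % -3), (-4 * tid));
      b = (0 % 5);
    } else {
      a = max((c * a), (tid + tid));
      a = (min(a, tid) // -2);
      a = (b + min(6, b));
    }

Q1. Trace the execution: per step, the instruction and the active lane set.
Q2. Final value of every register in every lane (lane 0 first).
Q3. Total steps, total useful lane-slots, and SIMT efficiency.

step 0: a <- max((-6 % 4), c)        {0,1,2,3}
step 1: eval ((b // 3) < (3 % 2))    {0,1,2,3}
step 2: c <- min((-9 + 10), b)       {0,1,2}
step 3: b <- max((tid % -3), (-4 * tid)) {0,1,2}
step 4: b <- (0 % 5)                 {0,1,2}
step 5: a <- max((c * a), (tid + tid)) {3}
step 6: a <- (min(a, tid) // -2)     {3}
step 7: a <- (b + min(6, b))         {3}

Answer: 8 steps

c: 0,1,1,3
a: 2,2,2,6
b: 0,0,0,3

steps = 8; useful = 20; efficiency = 20/32 = 5/8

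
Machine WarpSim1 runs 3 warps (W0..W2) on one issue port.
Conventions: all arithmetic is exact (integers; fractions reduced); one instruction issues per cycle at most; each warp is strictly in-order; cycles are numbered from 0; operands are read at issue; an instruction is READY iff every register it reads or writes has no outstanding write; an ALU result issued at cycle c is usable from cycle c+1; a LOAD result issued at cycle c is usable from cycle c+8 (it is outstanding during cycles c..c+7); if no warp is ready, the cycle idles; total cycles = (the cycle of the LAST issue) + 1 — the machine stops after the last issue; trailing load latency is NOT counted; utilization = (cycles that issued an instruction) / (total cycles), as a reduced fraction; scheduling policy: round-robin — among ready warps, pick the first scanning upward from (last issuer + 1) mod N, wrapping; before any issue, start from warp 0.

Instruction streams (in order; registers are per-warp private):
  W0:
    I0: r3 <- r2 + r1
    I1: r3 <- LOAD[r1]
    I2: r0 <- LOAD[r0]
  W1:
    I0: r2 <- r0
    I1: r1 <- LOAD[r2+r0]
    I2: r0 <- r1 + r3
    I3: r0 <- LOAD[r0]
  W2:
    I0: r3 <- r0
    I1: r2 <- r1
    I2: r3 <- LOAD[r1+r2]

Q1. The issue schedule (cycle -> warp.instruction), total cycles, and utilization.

cycle 0: W0.I0
cycle 1: W1.I0
cycle 2: W2.I0
cycle 3: W0.I1
cycle 4: W1.I1
cycle 5: W2.I1
cycle 6: W0.I2
cycle 7: W2.I2
cycle 8: idle
cycle 9: idle
cycle 10: idle
cycle 11: idle
cycle 12: W1.I2
cycle 13: W1.I3

Answer: 14 cycles, utilization 5/7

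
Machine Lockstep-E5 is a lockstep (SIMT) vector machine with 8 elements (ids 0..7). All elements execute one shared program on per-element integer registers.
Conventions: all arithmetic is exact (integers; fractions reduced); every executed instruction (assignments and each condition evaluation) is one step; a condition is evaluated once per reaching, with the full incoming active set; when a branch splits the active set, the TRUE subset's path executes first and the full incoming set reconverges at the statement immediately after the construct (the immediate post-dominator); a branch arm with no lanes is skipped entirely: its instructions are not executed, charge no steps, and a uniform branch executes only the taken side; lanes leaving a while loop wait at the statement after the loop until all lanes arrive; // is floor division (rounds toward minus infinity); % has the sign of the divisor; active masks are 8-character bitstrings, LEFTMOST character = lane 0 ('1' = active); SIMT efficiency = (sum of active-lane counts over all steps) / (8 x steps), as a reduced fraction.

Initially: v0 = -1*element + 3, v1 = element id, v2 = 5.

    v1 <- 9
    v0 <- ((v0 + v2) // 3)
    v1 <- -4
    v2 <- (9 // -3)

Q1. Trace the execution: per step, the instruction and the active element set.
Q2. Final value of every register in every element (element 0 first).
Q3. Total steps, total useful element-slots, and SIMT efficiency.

step 0: v1 <- 9                      11111111
step 1: v0 <- ((v0 + v2) // 3)       11111111
step 2: v1 <- -4                     11111111
step 3: v2 <- (9 // -3)              11111111

Answer: 4 steps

v0: 2,2,2,1,1,1,0,0
v1: -4,-4,-4,-4,-4,-4,-4,-4
v2: -3,-3,-3,-3,-3,-3,-3,-3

steps = 4; useful = 32; efficiency = 32/32 = 1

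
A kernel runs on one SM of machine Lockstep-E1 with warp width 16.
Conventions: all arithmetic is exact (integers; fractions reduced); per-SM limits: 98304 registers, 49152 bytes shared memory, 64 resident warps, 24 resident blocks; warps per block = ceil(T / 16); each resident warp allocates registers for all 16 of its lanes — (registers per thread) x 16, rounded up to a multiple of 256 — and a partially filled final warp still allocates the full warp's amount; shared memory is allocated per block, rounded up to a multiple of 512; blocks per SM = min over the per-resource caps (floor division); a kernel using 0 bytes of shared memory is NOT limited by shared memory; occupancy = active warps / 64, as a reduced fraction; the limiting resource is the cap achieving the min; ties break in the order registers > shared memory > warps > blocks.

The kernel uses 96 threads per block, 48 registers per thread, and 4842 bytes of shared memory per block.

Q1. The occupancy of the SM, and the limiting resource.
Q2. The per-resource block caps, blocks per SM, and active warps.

Answer: occupancy 27/32, limited by shared memory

registers: 21 blocks
shared memory: 9 blocks
warps: 10 blocks
blocks: 24 blocks

Answer: 9 blocks, 54 active warps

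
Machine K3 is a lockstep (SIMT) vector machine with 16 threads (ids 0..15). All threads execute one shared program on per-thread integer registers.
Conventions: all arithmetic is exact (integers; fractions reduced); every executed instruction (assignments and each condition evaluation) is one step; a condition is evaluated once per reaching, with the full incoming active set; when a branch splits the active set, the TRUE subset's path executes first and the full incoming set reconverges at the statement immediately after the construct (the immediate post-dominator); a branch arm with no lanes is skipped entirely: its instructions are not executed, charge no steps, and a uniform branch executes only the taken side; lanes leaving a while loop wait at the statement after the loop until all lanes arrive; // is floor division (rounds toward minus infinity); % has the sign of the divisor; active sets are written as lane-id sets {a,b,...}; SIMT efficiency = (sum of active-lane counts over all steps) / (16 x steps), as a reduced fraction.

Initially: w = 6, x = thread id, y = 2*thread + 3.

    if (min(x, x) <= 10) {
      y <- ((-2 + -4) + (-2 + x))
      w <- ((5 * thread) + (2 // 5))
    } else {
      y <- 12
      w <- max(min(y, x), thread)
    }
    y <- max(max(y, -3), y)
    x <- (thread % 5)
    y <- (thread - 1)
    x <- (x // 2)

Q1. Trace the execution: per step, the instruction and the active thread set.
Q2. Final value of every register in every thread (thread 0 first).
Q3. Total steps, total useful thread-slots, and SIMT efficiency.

step 0: eval (min(x, x) <= 10)       {0,1,2,3,4,5,6,7,8,9,10,11,12,13,14,15}
step 1: y <- ((-2 + -4) + (-2 + x))  {0,1,2,3,4,5,6,7,8,9,10}
step 2: w <- ((5 * thread) + (2 // 5)) {0,1,2,3,4,5,6,7,8,9,10}
step 3: y <- 12                      {11,12,13,14,15}
step 4: w <- max(min(y, x), thread)  {11,12,13,14,15}
step 5: y <- max(max(y, -3), y)      {0,1,2,3,4,5,6,7,8,9,10,11,12,13,14,15}
step 6: x <- (thread % 5)            {0,1,2,3,4,5,6,7,8,9,10,11,12,13,14,15}
step 7: y <- (thread - 1)            {0,1,2,3,4,5,6,7,8,9,10,11,12,13,14,15}
step 8: x <- (x // 2)                {0,1,2,3,4,5,6,7,8,9,10,11,12,13,14,15}

Answer: 9 steps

w: 0,5,10,15,20,25,30,35,40,45,50,11,12,13,14,15
x: 0,0,1,1,2,0,0,1,1,2,0,0,1,1,2,0
y: -1,0,1,2,3,4,5,6,7,8,9,10,11,12,13,14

steps = 9; useful = 112; efficiency = 112/144 = 7/9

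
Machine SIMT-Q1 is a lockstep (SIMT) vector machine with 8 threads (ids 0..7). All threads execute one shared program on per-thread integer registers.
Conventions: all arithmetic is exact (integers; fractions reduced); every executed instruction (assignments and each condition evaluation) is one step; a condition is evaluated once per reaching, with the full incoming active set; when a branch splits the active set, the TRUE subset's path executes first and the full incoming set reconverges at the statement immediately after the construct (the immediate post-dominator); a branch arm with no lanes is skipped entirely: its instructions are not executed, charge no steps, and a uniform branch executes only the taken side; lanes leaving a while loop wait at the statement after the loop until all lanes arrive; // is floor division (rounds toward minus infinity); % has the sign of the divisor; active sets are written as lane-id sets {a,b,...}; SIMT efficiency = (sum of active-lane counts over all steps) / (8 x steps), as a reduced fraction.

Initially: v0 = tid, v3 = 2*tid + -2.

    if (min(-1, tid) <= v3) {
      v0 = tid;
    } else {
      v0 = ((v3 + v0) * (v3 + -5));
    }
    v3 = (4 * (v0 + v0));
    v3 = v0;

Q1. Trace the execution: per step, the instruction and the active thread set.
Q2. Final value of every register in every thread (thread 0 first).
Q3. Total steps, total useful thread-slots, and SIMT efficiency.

step 0: eval (min(-1, tid) <= v3)    {0,1,2,3,4,5,6,7}
step 1: v0 <- tid                    {1,2,3,4,5,6,7}
step 2: v0 <- ((v3 + v0) * (v3 + -5)) {0}
step 3: v3 <- (4 * (v0 + v0))        {0,1,2,3,4,5,6,7}
step 4: v3 <- v0                     {0,1,2,3,4,5,6,7}

Answer: 5 steps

v0: 14,1,2,3,4,5,6,7
v3: 14,1,2,3,4,5,6,7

steps = 5; useful = 32; efficiency = 32/40 = 4/5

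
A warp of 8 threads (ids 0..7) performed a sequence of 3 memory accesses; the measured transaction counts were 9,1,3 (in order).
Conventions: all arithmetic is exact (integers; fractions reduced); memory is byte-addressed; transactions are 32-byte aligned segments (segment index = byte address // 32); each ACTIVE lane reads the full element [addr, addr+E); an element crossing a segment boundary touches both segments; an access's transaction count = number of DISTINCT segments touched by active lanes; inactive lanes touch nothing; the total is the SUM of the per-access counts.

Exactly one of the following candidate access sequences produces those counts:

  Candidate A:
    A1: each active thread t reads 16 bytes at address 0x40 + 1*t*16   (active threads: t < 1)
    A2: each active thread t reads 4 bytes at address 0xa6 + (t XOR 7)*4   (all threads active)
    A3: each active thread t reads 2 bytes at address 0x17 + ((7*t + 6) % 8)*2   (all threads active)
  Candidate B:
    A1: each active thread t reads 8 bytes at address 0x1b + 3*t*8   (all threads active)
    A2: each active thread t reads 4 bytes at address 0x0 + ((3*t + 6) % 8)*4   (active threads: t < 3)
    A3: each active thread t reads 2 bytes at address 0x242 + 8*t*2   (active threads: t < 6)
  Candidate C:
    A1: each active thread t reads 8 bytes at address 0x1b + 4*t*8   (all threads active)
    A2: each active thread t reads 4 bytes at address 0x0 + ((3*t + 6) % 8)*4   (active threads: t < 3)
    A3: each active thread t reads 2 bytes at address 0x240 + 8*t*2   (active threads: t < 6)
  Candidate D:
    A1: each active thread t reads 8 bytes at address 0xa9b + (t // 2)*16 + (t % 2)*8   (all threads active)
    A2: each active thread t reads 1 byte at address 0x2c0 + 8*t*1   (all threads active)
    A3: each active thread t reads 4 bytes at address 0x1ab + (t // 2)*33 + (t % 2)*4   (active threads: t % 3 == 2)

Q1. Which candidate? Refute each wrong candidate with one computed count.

A: A1 gives 1 transaction, not 9
B: A1 gives 7 transactions, not 9
D: A1 gives 3 transactions, not 9
C: all counts match (9,1,3)

Answer: C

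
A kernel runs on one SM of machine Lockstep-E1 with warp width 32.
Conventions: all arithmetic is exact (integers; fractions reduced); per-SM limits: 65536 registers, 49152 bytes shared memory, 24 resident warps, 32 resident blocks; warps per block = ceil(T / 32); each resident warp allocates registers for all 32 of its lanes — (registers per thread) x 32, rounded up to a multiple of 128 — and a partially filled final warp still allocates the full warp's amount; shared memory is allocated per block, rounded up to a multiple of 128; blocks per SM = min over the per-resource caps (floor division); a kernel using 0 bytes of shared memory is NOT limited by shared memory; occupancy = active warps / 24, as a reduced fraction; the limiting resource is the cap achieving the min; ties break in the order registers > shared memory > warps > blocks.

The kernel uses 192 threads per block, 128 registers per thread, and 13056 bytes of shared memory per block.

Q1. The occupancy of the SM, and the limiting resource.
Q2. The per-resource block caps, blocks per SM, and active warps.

Answer: occupancy 1/2, limited by registers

registers: 2 blocks
shared memory: 3 blocks
warps: 4 blocks
blocks: 32 blocks

Answer: 2 blocks, 12 active warps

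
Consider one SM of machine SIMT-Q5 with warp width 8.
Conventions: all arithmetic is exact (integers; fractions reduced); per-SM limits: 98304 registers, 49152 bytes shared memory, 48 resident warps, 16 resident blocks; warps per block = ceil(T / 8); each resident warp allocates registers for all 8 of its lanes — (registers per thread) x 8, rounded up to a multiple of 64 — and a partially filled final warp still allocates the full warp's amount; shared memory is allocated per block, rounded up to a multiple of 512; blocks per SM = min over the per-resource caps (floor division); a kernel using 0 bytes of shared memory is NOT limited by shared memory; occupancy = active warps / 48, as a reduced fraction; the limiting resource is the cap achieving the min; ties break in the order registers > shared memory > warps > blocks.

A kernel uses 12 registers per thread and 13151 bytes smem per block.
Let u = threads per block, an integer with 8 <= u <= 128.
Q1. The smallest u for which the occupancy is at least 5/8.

Answer: u = 73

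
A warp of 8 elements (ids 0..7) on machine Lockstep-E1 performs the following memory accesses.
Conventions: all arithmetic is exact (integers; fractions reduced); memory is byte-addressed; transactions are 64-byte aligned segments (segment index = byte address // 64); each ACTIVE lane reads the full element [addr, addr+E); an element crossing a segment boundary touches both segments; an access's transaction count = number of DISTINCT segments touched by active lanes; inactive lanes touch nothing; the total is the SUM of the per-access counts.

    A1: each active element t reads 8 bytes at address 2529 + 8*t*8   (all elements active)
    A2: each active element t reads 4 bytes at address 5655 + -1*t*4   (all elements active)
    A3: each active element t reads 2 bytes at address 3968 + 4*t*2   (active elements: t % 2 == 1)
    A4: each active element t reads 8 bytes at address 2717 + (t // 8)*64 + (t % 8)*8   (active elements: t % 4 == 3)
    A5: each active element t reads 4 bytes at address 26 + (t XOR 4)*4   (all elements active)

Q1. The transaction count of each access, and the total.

A1: 8 transactions
A2: 2 transactions
A3: 1 transaction
A4: 2 transactions
A5: 1 transaction

Answer: 8,2,1,2,1; total 14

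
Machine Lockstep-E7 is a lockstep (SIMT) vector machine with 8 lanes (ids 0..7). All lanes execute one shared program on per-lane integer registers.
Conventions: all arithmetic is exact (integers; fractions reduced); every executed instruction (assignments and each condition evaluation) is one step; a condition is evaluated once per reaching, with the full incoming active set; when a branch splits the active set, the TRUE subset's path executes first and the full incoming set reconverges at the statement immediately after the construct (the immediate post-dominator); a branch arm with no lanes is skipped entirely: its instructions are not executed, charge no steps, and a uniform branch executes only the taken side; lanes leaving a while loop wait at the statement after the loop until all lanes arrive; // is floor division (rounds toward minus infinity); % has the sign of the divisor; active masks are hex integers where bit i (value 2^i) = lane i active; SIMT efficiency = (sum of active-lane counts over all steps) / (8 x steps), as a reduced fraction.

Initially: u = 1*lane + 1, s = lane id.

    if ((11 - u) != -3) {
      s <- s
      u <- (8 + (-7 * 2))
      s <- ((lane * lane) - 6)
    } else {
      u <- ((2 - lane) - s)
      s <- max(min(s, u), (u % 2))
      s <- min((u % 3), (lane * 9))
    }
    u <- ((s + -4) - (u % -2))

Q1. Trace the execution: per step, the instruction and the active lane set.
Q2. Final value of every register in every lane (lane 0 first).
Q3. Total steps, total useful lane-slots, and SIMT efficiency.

step 0: eval ((11 - u) != -3)        0xff
step 1: s <- s                       0xff
step 2: u <- (8 + (-7 * 2))          0xff
step 3: s <- ((lane * lane) - 6)     0xff
step 4: u <- ((s + -4) - (u % -2))   0xff

Answer: 5 steps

u: -10,-9,-6,-1,6,15,26,39
s: -6,-5,-2,3,10,19,30,43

steps = 5; useful = 40; efficiency = 40/40 = 1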